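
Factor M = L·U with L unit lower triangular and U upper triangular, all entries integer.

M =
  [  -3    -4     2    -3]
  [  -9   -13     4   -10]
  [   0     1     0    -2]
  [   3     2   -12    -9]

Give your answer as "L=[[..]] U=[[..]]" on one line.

L=[[1,0,0,0],[3,1,0,0],[0,-1,1,0],[-1,2,3,1]] U=[[-3,-4,2,-3],[0,-1,-2,-1],[0,0,-2,-3],[0,0,0,-1]]

  row1 -= 3·row0 → [0,-1,-2,-1]
  row2 -= 0·row0 → [0,1,0,-2]
  row3 -= -1·row0 → [0,-2,-10,-12]
  row2 -= -1·row1 → [0,0,-2,-3]
  row3 -= 2·row1 → [0,0,-6,-10]
  row3 -= 3·row2 → [0,0,0,-1]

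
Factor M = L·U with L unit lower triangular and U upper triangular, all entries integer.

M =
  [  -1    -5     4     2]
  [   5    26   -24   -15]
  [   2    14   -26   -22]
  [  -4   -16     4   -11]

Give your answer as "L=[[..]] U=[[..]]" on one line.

L=[[1,0,0,0],[-5,1,0,0],[-2,4,1,0],[4,4,-2,1]] U=[[-1,-5,4,2],[0,1,-4,-5],[0,0,-2,2],[0,0,0,5]]

  row1 -= -5·row0 → [0,1,-4,-5]
  row2 -= -2·row0 → [0,4,-18,-18]
  row3 -= 4·row0 → [0,4,-12,-19]
  row2 -= 4·row1 → [0,0,-2,2]
  row3 -= 4·row1 → [0,0,4,1]
  row3 -= -2·row2 → [0,0,0,5]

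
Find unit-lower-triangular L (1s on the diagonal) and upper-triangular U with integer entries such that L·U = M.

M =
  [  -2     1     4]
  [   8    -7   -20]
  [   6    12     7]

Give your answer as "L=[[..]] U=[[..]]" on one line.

  row1 -= -4·row0 → [0,-3,-4]
  row2 -= -3·row0 → [0,15,19]
  row2 -= -5·row1 → [0,0,-1]

L=[[1,0,0],[-4,1,0],[-3,-5,1]] U=[[-2,1,4],[0,-3,-4],[0,0,-1]]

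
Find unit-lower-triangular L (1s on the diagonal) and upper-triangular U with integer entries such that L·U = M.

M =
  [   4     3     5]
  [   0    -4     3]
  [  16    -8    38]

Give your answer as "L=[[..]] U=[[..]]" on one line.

L=[[1,0,0],[0,1,0],[4,5,1]] U=[[4,3,5],[0,-4,3],[0,0,3]]

  r1 -= 0·r0 → [0,-4,3]
  r2 -= 4·r0 → [0,-20,18]
  r2 -= 5·r1 → [0,0,3]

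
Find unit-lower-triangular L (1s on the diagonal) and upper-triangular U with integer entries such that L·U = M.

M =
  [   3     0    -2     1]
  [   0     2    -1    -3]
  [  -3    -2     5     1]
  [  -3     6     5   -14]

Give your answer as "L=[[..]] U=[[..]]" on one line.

  R1 -= 0·R0 → [0,2,-1,-3]
  R2 -= -1·R0 → [0,-2,3,2]
  R3 -= -1·R0 → [0,6,3,-13]
  R2 -= -1·R1 → [0,0,2,-1]
  R3 -= 3·R1 → [0,0,6,-4]
  R3 -= 3·R2 → [0,0,0,-1]

L=[[1,0,0,0],[0,1,0,0],[-1,-1,1,0],[-1,3,3,1]] U=[[3,0,-2,1],[0,2,-1,-3],[0,0,2,-1],[0,0,0,-1]]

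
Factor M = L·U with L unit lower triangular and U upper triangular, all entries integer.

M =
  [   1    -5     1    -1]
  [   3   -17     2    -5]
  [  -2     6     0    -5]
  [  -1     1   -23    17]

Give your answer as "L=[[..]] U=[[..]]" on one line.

  r1 -= 3·r0 → [0,-2,-1,-2]
  r2 -= -2·r0 → [0,-4,2,-7]
  r3 -= -1·r0 → [0,-4,-22,16]
  r2 -= 2·r1 → [0,0,4,-3]
  r3 -= 2·r1 → [0,0,-20,20]
  r3 -= -5·r2 → [0,0,0,5]

L=[[1,0,0,0],[3,1,0,0],[-2,2,1,0],[-1,2,-5,1]] U=[[1,-5,1,-1],[0,-2,-1,-2],[0,0,4,-3],[0,0,0,5]]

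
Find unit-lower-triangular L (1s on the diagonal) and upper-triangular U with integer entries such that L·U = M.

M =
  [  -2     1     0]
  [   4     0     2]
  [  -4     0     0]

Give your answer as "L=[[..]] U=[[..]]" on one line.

  r1 -= -2·r0 → [0,2,2]
  r2 -= 2·r0 → [0,-2,0]
  r2 -= -1·r1 → [0,0,2]

L=[[1,0,0],[-2,1,0],[2,-1,1]] U=[[-2,1,0],[0,2,2],[0,0,2]]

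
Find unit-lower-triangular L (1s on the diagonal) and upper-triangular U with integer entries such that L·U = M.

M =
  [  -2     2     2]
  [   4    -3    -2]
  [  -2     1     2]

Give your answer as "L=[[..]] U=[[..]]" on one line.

L=[[1,0,0],[-2,1,0],[1,-1,1]] U=[[-2,2,2],[0,1,2],[0,0,2]]

  row1 -= -2·row0 → [0,1,2]
  row2 -= 1·row0 → [0,-1,0]
  row2 -= -1·row1 → [0,0,2]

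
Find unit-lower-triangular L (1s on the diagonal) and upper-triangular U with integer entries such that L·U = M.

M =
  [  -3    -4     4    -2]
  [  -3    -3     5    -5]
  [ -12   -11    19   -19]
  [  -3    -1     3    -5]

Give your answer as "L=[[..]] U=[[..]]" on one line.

  R1 -= 1·R0 → [0,1,1,-3]
  R2 -= 4·R0 → [0,5,3,-11]
  R3 -= 1·R0 → [0,3,-1,-3]
  R2 -= 5·R1 → [0,0,-2,4]
  R3 -= 3·R1 → [0,0,-4,6]
  R3 -= 2·R2 → [0,0,0,-2]

L=[[1,0,0,0],[1,1,0,0],[4,5,1,0],[1,3,2,1]] U=[[-3,-4,4,-2],[0,1,1,-3],[0,0,-2,4],[0,0,0,-2]]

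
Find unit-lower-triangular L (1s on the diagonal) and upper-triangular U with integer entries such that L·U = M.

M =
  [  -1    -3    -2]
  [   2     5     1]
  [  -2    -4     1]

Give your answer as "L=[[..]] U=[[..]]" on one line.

L=[[1,0,0],[-2,1,0],[2,-2,1]] U=[[-1,-3,-2],[0,-1,-3],[0,0,-1]]

  r1 -= -2·r0 → [0,-1,-3]
  r2 -= 2·r0 → [0,2,5]
  r2 -= -2·r1 → [0,0,-1]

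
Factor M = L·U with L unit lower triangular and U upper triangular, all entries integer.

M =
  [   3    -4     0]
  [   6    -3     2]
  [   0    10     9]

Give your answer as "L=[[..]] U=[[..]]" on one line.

L=[[1,0,0],[2,1,0],[0,2,1]] U=[[3,-4,0],[0,5,2],[0,0,5]]

  row1 -= 2·row0 → [0,5,2]
  row2 -= 0·row0 → [0,10,9]
  row2 -= 2·row1 → [0,0,5]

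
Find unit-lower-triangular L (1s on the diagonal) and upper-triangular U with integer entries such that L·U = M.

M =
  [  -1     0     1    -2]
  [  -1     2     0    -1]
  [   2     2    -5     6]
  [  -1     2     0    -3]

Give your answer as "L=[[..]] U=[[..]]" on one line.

L=[[1,0,0,0],[1,1,0,0],[-2,1,1,0],[1,1,0,1]] U=[[-1,0,1,-2],[0,2,-1,1],[0,0,-2,1],[0,0,0,-2]]

  R1 -= 1·R0 → [0,2,-1,1]
  R2 -= -2·R0 → [0,2,-3,2]
  R3 -= 1·R0 → [0,2,-1,-1]
  R2 -= 1·R1 → [0,0,-2,1]
  R3 -= 1·R1 → [0,0,0,-2]
  R3 -= 0·R2 → [0,0,0,-2]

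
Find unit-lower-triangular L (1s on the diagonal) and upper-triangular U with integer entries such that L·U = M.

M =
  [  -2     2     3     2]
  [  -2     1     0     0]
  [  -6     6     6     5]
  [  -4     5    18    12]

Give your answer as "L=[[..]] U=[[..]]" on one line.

L=[[1,0,0,0],[1,1,0,0],[3,0,1,0],[2,-1,-3,1]] U=[[-2,2,3,2],[0,-1,-3,-2],[0,0,-3,-1],[0,0,0,3]]

  R1 -= 1·R0 → [0,-1,-3,-2]
  R2 -= 3·R0 → [0,0,-3,-1]
  R3 -= 2·R0 → [0,1,12,8]
  R2 -= 0·R1 → [0,0,-3,-1]
  R3 -= -1·R1 → [0,0,9,6]
  R3 -= -3·R2 → [0,0,0,3]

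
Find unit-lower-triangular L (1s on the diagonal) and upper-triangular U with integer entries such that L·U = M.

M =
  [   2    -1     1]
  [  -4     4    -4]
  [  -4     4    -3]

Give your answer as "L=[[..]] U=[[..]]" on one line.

L=[[1,0,0],[-2,1,0],[-2,1,1]] U=[[2,-1,1],[0,2,-2],[0,0,1]]

  R1 -= -2·R0 → [0,2,-2]
  R2 -= -2·R0 → [0,2,-1]
  R2 -= 1·R1 → [0,0,1]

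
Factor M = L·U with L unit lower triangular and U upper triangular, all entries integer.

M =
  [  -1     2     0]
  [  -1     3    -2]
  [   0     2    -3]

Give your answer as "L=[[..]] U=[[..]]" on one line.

L=[[1,0,0],[1,1,0],[0,2,1]] U=[[-1,2,0],[0,1,-2],[0,0,1]]

  r1 -= 1·r0 → [0,1,-2]
  r2 -= 0·r0 → [0,2,-3]
  r2 -= 2·r1 → [0,0,1]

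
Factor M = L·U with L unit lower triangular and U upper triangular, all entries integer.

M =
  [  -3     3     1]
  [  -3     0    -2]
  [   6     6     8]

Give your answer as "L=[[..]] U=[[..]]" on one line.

  r1 -= 1·r0 → [0,-3,-3]
  r2 -= -2·r0 → [0,12,10]
  r2 -= -4·r1 → [0,0,-2]

L=[[1,0,0],[1,1,0],[-2,-4,1]] U=[[-3,3,1],[0,-3,-3],[0,0,-2]]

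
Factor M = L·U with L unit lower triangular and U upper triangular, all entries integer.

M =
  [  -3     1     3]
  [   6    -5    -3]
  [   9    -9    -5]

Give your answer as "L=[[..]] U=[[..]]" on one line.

L=[[1,0,0],[-2,1,0],[-3,2,1]] U=[[-3,1,3],[0,-3,3],[0,0,-2]]

  r1 -= -2·r0 → [0,-3,3]
  r2 -= -3·r0 → [0,-6,4]
  r2 -= 2·r1 → [0,0,-2]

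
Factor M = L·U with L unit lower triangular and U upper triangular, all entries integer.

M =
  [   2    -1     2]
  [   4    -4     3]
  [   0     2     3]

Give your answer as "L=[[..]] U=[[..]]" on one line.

L=[[1,0,0],[2,1,0],[0,-1,1]] U=[[2,-1,2],[0,-2,-1],[0,0,2]]

  r1 -= 2·r0 → [0,-2,-1]
  r2 -= 0·r0 → [0,2,3]
  r2 -= -1·r1 → [0,0,2]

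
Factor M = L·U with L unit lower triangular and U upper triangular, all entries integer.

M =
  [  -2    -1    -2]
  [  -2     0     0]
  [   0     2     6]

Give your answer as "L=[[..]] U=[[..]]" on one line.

L=[[1,0,0],[1,1,0],[0,2,1]] U=[[-2,-1,-2],[0,1,2],[0,0,2]]

  r1 -= 1·r0 → [0,1,2]
  r2 -= 0·r0 → [0,2,6]
  r2 -= 2·r1 → [0,0,2]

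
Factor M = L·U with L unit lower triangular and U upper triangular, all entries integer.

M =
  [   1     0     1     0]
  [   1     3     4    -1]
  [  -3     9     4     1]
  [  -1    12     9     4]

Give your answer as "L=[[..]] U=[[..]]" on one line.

  row1 -= 1·row0 → [0,3,3,-1]
  row2 -= -3·row0 → [0,9,7,1]
  row3 -= -1·row0 → [0,12,10,4]
  row2 -= 3·row1 → [0,0,-2,4]
  row3 -= 4·row1 → [0,0,-2,8]
  row3 -= 1·row2 → [0,0,0,4]

L=[[1,0,0,0],[1,1,0,0],[-3,3,1,0],[-1,4,1,1]] U=[[1,0,1,0],[0,3,3,-1],[0,0,-2,4],[0,0,0,4]]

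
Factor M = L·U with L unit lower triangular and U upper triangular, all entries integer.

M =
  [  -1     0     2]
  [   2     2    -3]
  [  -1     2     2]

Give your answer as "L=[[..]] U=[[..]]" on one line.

  r1 -= -2·r0 → [0,2,1]
  r2 -= 1·r0 → [0,2,0]
  r2 -= 1·r1 → [0,0,-1]

L=[[1,0,0],[-2,1,0],[1,1,1]] U=[[-1,0,2],[0,2,1],[0,0,-1]]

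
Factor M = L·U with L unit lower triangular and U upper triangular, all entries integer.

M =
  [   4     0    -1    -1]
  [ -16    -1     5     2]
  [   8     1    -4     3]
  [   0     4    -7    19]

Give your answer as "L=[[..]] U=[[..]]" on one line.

L=[[1,0,0,0],[-4,1,0,0],[2,-1,1,0],[0,-4,3,1]] U=[[4,0,-1,-1],[0,-1,1,-2],[0,0,-1,3],[0,0,0,2]]

  row1 -= -4·row0 → [0,-1,1,-2]
  row2 -= 2·row0 → [0,1,-2,5]
  row3 -= 0·row0 → [0,4,-7,19]
  row2 -= -1·row1 → [0,0,-1,3]
  row3 -= -4·row1 → [0,0,-3,11]
  row3 -= 3·row2 → [0,0,0,2]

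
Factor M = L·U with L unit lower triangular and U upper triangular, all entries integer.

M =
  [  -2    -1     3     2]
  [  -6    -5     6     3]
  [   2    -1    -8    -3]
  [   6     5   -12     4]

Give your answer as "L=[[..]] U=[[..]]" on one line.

L=[[1,0,0,0],[3,1,0,0],[-1,1,1,0],[-3,-1,3,1]] U=[[-2,-1,3,2],[0,-2,-3,-3],[0,0,-2,2],[0,0,0,1]]

  R1 -= 3·R0 → [0,-2,-3,-3]
  R2 -= -1·R0 → [0,-2,-5,-1]
  R3 -= -3·R0 → [0,2,-3,10]
  R2 -= 1·R1 → [0,0,-2,2]
  R3 -= -1·R1 → [0,0,-6,7]
  R3 -= 3·R2 → [0,0,0,1]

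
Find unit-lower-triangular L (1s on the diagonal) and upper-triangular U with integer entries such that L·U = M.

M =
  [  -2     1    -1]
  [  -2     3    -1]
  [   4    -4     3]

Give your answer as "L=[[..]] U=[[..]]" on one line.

L=[[1,0,0],[1,1,0],[-2,-1,1]] U=[[-2,1,-1],[0,2,0],[0,0,1]]

  row1 -= 1·row0 → [0,2,0]
  row2 -= -2·row0 → [0,-2,1]
  row2 -= -1·row1 → [0,0,1]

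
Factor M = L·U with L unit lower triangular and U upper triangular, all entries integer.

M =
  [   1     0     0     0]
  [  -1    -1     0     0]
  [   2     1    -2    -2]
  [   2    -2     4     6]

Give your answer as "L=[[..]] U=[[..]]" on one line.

L=[[1,0,0,0],[-1,1,0,0],[2,-1,1,0],[2,2,-2,1]] U=[[1,0,0,0],[0,-1,0,0],[0,0,-2,-2],[0,0,0,2]]

  R1 -= -1·R0 → [0,-1,0,0]
  R2 -= 2·R0 → [0,1,-2,-2]
  R3 -= 2·R0 → [0,-2,4,6]
  R2 -= -1·R1 → [0,0,-2,-2]
  R3 -= 2·R1 → [0,0,4,6]
  R3 -= -2·R2 → [0,0,0,2]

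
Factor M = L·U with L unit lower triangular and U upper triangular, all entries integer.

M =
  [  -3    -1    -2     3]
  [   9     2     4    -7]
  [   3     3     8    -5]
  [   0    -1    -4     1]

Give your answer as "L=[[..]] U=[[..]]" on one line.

L=[[1,0,0,0],[-3,1,0,0],[-1,-2,1,0],[0,1,-1,1]] U=[[-3,-1,-2,3],[0,-1,-2,2],[0,0,2,2],[0,0,0,1]]

  r1 -= -3·r0 → [0,-1,-2,2]
  r2 -= -1·r0 → [0,2,6,-2]
  r3 -= 0·r0 → [0,-1,-4,1]
  r2 -= -2·r1 → [0,0,2,2]
  r3 -= 1·r1 → [0,0,-2,-1]
  r3 -= -1·r2 → [0,0,0,1]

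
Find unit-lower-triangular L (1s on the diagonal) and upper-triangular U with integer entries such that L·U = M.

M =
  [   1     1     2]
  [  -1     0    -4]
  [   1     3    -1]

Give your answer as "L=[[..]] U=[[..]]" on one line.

  row1 -= -1·row0 → [0,1,-2]
  row2 -= 1·row0 → [0,2,-3]
  row2 -= 2·row1 → [0,0,1]

L=[[1,0,0],[-1,1,0],[1,2,1]] U=[[1,1,2],[0,1,-2],[0,0,1]]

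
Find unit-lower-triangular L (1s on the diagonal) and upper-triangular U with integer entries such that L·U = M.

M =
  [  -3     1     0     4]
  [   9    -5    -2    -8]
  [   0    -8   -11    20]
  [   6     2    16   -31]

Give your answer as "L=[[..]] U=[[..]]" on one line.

  r1 -= -3·r0 → [0,-2,-2,4]
  r2 -= 0·r0 → [0,-8,-11,20]
  r3 -= -2·r0 → [0,4,16,-23]
  r2 -= 4·r1 → [0,0,-3,4]
  r3 -= -2·r1 → [0,0,12,-15]
  r3 -= -4·r2 → [0,0,0,1]

L=[[1,0,0,0],[-3,1,0,0],[0,4,1,0],[-2,-2,-4,1]] U=[[-3,1,0,4],[0,-2,-2,4],[0,0,-3,4],[0,0,0,1]]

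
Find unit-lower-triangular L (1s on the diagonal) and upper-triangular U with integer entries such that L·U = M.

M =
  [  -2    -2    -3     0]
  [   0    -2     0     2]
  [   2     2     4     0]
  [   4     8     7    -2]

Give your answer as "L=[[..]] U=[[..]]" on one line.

  R1 -= 0·R0 → [0,-2,0,2]
  R2 -= -1·R0 → [0,0,1,0]
  R3 -= -2·R0 → [0,4,1,-2]
  R2 -= 0·R1 → [0,0,1,0]
  R3 -= -2·R1 → [0,0,1,2]
  R3 -= 1·R2 → [0,0,0,2]

L=[[1,0,0,0],[0,1,0,0],[-1,0,1,0],[-2,-2,1,1]] U=[[-2,-2,-3,0],[0,-2,0,2],[0,0,1,0],[0,0,0,2]]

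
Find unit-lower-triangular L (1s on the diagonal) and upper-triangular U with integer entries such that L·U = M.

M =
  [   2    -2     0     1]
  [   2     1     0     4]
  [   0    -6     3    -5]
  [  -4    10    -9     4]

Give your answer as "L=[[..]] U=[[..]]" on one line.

L=[[1,0,0,0],[1,1,0,0],[0,-2,1,0],[-2,2,-3,1]] U=[[2,-2,0,1],[0,3,0,3],[0,0,3,1],[0,0,0,3]]

  row1 -= 1·row0 → [0,3,0,3]
  row2 -= 0·row0 → [0,-6,3,-5]
  row3 -= -2·row0 → [0,6,-9,6]
  row2 -= -2·row1 → [0,0,3,1]
  row3 -= 2·row1 → [0,0,-9,0]
  row3 -= -3·row2 → [0,0,0,3]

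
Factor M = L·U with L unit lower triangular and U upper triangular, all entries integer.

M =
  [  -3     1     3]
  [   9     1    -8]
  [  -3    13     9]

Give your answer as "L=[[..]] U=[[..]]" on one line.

L=[[1,0,0],[-3,1,0],[1,3,1]] U=[[-3,1,3],[0,4,1],[0,0,3]]

  R1 -= -3·R0 → [0,4,1]
  R2 -= 1·R0 → [0,12,6]
  R2 -= 3·R1 → [0,0,3]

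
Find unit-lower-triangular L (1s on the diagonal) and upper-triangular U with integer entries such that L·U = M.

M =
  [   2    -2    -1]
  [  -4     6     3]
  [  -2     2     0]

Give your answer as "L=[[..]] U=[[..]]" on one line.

L=[[1,0,0],[-2,1,0],[-1,0,1]] U=[[2,-2,-1],[0,2,1],[0,0,-1]]

  R1 -= -2·R0 → [0,2,1]
  R2 -= -1·R0 → [0,0,-1]
  R2 -= 0·R1 → [0,0,-1]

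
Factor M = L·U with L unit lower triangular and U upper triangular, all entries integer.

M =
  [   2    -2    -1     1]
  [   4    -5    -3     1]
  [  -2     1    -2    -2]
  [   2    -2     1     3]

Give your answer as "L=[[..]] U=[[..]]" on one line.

  row1 -= 2·row0 → [0,-1,-1,-1]
  row2 -= -1·row0 → [0,-1,-3,-1]
  row3 -= 1·row0 → [0,0,2,2]
  row2 -= 1·row1 → [0,0,-2,0]
  row3 -= 0·row1 → [0,0,2,2]
  row3 -= -1·row2 → [0,0,0,2]

L=[[1,0,0,0],[2,1,0,0],[-1,1,1,0],[1,0,-1,1]] U=[[2,-2,-1,1],[0,-1,-1,-1],[0,0,-2,0],[0,0,0,2]]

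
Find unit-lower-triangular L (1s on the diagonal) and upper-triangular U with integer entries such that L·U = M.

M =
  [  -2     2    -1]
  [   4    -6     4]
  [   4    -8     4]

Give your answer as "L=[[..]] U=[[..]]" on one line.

L=[[1,0,0],[-2,1,0],[-2,2,1]] U=[[-2,2,-1],[0,-2,2],[0,0,-2]]

  r1 -= -2·r0 → [0,-2,2]
  r2 -= -2·r0 → [0,-4,2]
  r2 -= 2·r1 → [0,0,-2]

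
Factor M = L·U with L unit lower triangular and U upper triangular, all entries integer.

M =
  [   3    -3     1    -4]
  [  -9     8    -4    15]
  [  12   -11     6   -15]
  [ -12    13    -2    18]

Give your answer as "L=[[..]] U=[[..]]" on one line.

  R1 -= -3·R0 → [0,-1,-1,3]
  R2 -= 4·R0 → [0,1,2,1]
  R3 -= -4·R0 → [0,1,2,2]
  R2 -= -1·R1 → [0,0,1,4]
  R3 -= -1·R1 → [0,0,1,5]
  R3 -= 1·R2 → [0,0,0,1]

L=[[1,0,0,0],[-3,1,0,0],[4,-1,1,0],[-4,-1,1,1]] U=[[3,-3,1,-4],[0,-1,-1,3],[0,0,1,4],[0,0,0,1]]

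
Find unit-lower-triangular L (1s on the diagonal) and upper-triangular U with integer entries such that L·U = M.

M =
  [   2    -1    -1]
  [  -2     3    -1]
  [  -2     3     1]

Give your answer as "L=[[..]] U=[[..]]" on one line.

L=[[1,0,0],[-1,1,0],[-1,1,1]] U=[[2,-1,-1],[0,2,-2],[0,0,2]]

  row1 -= -1·row0 → [0,2,-2]
  row2 -= -1·row0 → [0,2,0]
  row2 -= 1·row1 → [0,0,2]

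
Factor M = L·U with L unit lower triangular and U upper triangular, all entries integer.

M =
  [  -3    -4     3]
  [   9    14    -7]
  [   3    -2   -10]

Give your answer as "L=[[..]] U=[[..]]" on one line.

  r1 -= -3·r0 → [0,2,2]
  r2 -= -1·r0 → [0,-6,-7]
  r2 -= -3·r1 → [0,0,-1]

L=[[1,0,0],[-3,1,0],[-1,-3,1]] U=[[-3,-4,3],[0,2,2],[0,0,-1]]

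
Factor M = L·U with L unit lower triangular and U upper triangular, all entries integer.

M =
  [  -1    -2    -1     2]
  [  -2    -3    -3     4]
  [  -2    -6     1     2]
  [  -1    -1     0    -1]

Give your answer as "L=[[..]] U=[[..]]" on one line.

  r1 -= 2·r0 → [0,1,-1,0]
  r2 -= 2·r0 → [0,-2,3,-2]
  r3 -= 1·r0 → [0,1,1,-3]
  r2 -= -2·r1 → [0,0,1,-2]
  r3 -= 1·r1 → [0,0,2,-3]
  r3 -= 2·r2 → [0,0,0,1]

L=[[1,0,0,0],[2,1,0,0],[2,-2,1,0],[1,1,2,1]] U=[[-1,-2,-1,2],[0,1,-1,0],[0,0,1,-2],[0,0,0,1]]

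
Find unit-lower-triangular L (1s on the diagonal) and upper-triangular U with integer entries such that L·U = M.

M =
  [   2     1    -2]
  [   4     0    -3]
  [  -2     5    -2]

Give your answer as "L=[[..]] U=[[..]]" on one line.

  R1 -= 2·R0 → [0,-2,1]
  R2 -= -1·R0 → [0,6,-4]
  R2 -= -3·R1 → [0,0,-1]

L=[[1,0,0],[2,1,0],[-1,-3,1]] U=[[2,1,-2],[0,-2,1],[0,0,-1]]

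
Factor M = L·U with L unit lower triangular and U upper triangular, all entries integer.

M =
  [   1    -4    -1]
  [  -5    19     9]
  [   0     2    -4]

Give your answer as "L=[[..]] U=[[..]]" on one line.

  row1 -= -5·row0 → [0,-1,4]
  row2 -= 0·row0 → [0,2,-4]
  row2 -= -2·row1 → [0,0,4]

L=[[1,0,0],[-5,1,0],[0,-2,1]] U=[[1,-4,-1],[0,-1,4],[0,0,4]]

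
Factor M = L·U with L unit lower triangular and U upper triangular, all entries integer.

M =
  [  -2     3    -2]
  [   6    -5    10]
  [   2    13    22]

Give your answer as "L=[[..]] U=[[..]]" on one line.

  row1 -= -3·row0 → [0,4,4]
  row2 -= -1·row0 → [0,16,20]
  row2 -= 4·row1 → [0,0,4]

L=[[1,0,0],[-3,1,0],[-1,4,1]] U=[[-2,3,-2],[0,4,4],[0,0,4]]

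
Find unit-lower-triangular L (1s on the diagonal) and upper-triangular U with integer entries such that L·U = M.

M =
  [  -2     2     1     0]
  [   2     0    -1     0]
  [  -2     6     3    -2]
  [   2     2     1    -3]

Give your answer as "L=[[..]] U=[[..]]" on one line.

L=[[1,0,0,0],[-1,1,0,0],[1,2,1,0],[-1,2,1,1]] U=[[-2,2,1,0],[0,2,0,0],[0,0,2,-2],[0,0,0,-1]]

  r1 -= -1·r0 → [0,2,0,0]
  r2 -= 1·r0 → [0,4,2,-2]
  r3 -= -1·r0 → [0,4,2,-3]
  r2 -= 2·r1 → [0,0,2,-2]
  r3 -= 2·r1 → [0,0,2,-3]
  r3 -= 1·r2 → [0,0,0,-1]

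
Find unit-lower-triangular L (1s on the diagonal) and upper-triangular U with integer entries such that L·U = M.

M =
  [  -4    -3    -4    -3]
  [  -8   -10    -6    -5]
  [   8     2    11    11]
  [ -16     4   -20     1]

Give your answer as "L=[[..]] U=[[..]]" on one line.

  r1 -= 2·r0 → [0,-4,2,1]
  r2 -= -2·r0 → [0,-4,3,5]
  r3 -= 4·r0 → [0,16,-4,13]
  r2 -= 1·r1 → [0,0,1,4]
  r3 -= -4·r1 → [0,0,4,17]
  r3 -= 4·r2 → [0,0,0,1]

L=[[1,0,0,0],[2,1,0,0],[-2,1,1,0],[4,-4,4,1]] U=[[-4,-3,-4,-3],[0,-4,2,1],[0,0,1,4],[0,0,0,1]]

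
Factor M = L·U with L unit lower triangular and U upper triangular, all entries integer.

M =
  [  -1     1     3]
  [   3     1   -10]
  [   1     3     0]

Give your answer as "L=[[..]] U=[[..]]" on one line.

L=[[1,0,0],[-3,1,0],[-1,1,1]] U=[[-1,1,3],[0,4,-1],[0,0,4]]

  r1 -= -3·r0 → [0,4,-1]
  r2 -= -1·r0 → [0,4,3]
  r2 -= 1·r1 → [0,0,4]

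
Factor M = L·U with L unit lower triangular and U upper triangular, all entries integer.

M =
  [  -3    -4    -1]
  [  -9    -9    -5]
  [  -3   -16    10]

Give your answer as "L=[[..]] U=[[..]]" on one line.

  row1 -= 3·row0 → [0,3,-2]
  row2 -= 1·row0 → [0,-12,11]
  row2 -= -4·row1 → [0,0,3]

L=[[1,0,0],[3,1,0],[1,-4,1]] U=[[-3,-4,-1],[0,3,-2],[0,0,3]]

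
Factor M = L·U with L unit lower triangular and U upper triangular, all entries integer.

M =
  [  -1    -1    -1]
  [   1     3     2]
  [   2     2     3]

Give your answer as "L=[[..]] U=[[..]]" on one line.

L=[[1,0,0],[-1,1,0],[-2,0,1]] U=[[-1,-1,-1],[0,2,1],[0,0,1]]

  R1 -= -1·R0 → [0,2,1]
  R2 -= -2·R0 → [0,0,1]
  R2 -= 0·R1 → [0,0,1]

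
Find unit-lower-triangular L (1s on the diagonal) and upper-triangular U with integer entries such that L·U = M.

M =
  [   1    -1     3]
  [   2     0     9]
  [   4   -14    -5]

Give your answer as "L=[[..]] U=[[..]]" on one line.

L=[[1,0,0],[2,1,0],[4,-5,1]] U=[[1,-1,3],[0,2,3],[0,0,-2]]

  row1 -= 2·row0 → [0,2,3]
  row2 -= 4·row0 → [0,-10,-17]
  row2 -= -5·row1 → [0,0,-2]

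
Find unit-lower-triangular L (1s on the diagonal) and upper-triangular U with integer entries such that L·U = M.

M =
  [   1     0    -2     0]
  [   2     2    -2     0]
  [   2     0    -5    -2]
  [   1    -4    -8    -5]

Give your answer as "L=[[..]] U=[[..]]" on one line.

  row1 -= 2·row0 → [0,2,2,0]
  row2 -= 2·row0 → [0,0,-1,-2]
  row3 -= 1·row0 → [0,-4,-6,-5]
  row2 -= 0·row1 → [0,0,-1,-2]
  row3 -= -2·row1 → [0,0,-2,-5]
  row3 -= 2·row2 → [0,0,0,-1]

L=[[1,0,0,0],[2,1,0,0],[2,0,1,0],[1,-2,2,1]] U=[[1,0,-2,0],[0,2,2,0],[0,0,-1,-2],[0,0,0,-1]]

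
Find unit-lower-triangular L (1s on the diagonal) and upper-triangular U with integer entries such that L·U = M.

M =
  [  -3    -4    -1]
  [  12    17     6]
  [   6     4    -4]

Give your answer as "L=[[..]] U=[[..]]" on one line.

L=[[1,0,0],[-4,1,0],[-2,-4,1]] U=[[-3,-4,-1],[0,1,2],[0,0,2]]

  R1 -= -4·R0 → [0,1,2]
  R2 -= -2·R0 → [0,-4,-6]
  R2 -= -4·R1 → [0,0,2]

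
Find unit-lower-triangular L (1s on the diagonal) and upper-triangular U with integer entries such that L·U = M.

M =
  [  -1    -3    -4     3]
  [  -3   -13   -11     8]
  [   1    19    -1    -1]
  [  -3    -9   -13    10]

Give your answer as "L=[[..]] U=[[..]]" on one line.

  r1 -= 3·r0 → [0,-4,1,-1]
  r2 -= -1·r0 → [0,16,-5,2]
  r3 -= 3·r0 → [0,0,-1,1]
  r2 -= -4·r1 → [0,0,-1,-2]
  r3 -= 0·r1 → [0,0,-1,1]
  r3 -= 1·r2 → [0,0,0,3]

L=[[1,0,0,0],[3,1,0,0],[-1,-4,1,0],[3,0,1,1]] U=[[-1,-3,-4,3],[0,-4,1,-1],[0,0,-1,-2],[0,0,0,3]]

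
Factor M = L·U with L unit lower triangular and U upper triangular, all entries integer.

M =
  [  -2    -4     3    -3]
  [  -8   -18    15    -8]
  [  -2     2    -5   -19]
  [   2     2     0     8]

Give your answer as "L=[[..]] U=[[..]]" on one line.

  row1 -= 4·row0 → [0,-2,3,4]
  row2 -= 1·row0 → [0,6,-8,-16]
  row3 -= -1·row0 → [0,-2,3,5]
  row2 -= -3·row1 → [0,0,1,-4]
  row3 -= 1·row1 → [0,0,0,1]
  row3 -= 0·row2 → [0,0,0,1]

L=[[1,0,0,0],[4,1,0,0],[1,-3,1,0],[-1,1,0,1]] U=[[-2,-4,3,-3],[0,-2,3,4],[0,0,1,-4],[0,0,0,1]]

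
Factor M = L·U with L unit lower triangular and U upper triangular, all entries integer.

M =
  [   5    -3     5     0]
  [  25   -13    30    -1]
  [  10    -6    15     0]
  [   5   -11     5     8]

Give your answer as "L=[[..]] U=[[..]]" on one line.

  row1 -= 5·row0 → [0,2,5,-1]
  row2 -= 2·row0 → [0,0,5,0]
  row3 -= 1·row0 → [0,-8,0,8]
  row2 -= 0·row1 → [0,0,5,0]
  row3 -= -4·row1 → [0,0,20,4]
  row3 -= 4·row2 → [0,0,0,4]

L=[[1,0,0,0],[5,1,0,0],[2,0,1,0],[1,-4,4,1]] U=[[5,-3,5,0],[0,2,5,-1],[0,0,5,0],[0,0,0,4]]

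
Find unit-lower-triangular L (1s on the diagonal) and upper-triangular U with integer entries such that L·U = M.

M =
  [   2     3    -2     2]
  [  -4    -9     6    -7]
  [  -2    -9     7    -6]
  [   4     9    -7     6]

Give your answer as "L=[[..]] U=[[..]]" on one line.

  R1 -= -2·R0 → [0,-3,2,-3]
  R2 -= -1·R0 → [0,-6,5,-4]
  R3 -= 2·R0 → [0,3,-3,2]
  R2 -= 2·R1 → [0,0,1,2]
  R3 -= -1·R1 → [0,0,-1,-1]
  R3 -= -1·R2 → [0,0,0,1]

L=[[1,0,0,0],[-2,1,0,0],[-1,2,1,0],[2,-1,-1,1]] U=[[2,3,-2,2],[0,-3,2,-3],[0,0,1,2],[0,0,0,1]]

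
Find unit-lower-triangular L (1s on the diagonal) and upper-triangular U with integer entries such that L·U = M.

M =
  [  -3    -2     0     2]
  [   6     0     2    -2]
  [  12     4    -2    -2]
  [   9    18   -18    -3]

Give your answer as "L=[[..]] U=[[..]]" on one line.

  R1 -= -2·R0 → [0,-4,2,2]
  R2 -= -4·R0 → [0,-4,-2,6]
  R3 -= -3·R0 → [0,12,-18,3]
  R2 -= 1·R1 → [0,0,-4,4]
  R3 -= -3·R1 → [0,0,-12,9]
  R3 -= 3·R2 → [0,0,0,-3]

L=[[1,0,0,0],[-2,1,0,0],[-4,1,1,0],[-3,-3,3,1]] U=[[-3,-2,0,2],[0,-4,2,2],[0,0,-4,4],[0,0,0,-3]]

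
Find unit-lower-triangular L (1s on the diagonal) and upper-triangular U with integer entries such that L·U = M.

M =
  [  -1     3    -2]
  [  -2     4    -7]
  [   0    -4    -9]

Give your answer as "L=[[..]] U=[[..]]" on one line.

L=[[1,0,0],[2,1,0],[0,2,1]] U=[[-1,3,-2],[0,-2,-3],[0,0,-3]]

  row1 -= 2·row0 → [0,-2,-3]
  row2 -= 0·row0 → [0,-4,-9]
  row2 -= 2·row1 → [0,0,-3]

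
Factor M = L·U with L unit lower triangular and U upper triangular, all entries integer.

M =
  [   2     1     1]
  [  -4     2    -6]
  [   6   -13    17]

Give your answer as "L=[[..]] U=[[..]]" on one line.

L=[[1,0,0],[-2,1,0],[3,-4,1]] U=[[2,1,1],[0,4,-4],[0,0,-2]]

  r1 -= -2·r0 → [0,4,-4]
  r2 -= 3·r0 → [0,-16,14]
  r2 -= -4·r1 → [0,0,-2]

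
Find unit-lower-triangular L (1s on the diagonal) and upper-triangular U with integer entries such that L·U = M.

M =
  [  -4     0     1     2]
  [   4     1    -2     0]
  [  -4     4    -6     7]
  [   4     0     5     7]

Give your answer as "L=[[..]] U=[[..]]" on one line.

L=[[1,0,0,0],[-1,1,0,0],[1,4,1,0],[-1,0,-2,1]] U=[[-4,0,1,2],[0,1,-1,2],[0,0,-3,-3],[0,0,0,3]]

  R1 -= -1·R0 → [0,1,-1,2]
  R2 -= 1·R0 → [0,4,-7,5]
  R3 -= -1·R0 → [0,0,6,9]
  R2 -= 4·R1 → [0,0,-3,-3]
  R3 -= 0·R1 → [0,0,6,9]
  R3 -= -2·R2 → [0,0,0,3]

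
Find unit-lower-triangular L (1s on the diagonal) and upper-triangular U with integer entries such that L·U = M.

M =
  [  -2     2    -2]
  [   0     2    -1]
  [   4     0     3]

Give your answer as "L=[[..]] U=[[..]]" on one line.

  R1 -= 0·R0 → [0,2,-1]
  R2 -= -2·R0 → [0,4,-1]
  R2 -= 2·R1 → [0,0,1]

L=[[1,0,0],[0,1,0],[-2,2,1]] U=[[-2,2,-2],[0,2,-1],[0,0,1]]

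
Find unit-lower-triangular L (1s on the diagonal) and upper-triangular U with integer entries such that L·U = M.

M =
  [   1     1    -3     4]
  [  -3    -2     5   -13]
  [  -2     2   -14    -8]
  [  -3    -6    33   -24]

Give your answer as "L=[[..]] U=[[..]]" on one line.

L=[[1,0,0,0],[-3,1,0,0],[-2,4,1,0],[-3,-3,-3,1]] U=[[1,1,-3,4],[0,1,-4,-1],[0,0,-4,4],[0,0,0,-3]]

  R1 -= -3·R0 → [0,1,-4,-1]
  R2 -= -2·R0 → [0,4,-20,0]
  R3 -= -3·R0 → [0,-3,24,-12]
  R2 -= 4·R1 → [0,0,-4,4]
  R3 -= -3·R1 → [0,0,12,-15]
  R3 -= -3·R2 → [0,0,0,-3]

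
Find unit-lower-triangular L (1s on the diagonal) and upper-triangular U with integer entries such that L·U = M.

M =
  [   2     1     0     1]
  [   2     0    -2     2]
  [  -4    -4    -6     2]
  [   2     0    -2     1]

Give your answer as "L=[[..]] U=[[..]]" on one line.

L=[[1,0,0,0],[1,1,0,0],[-2,2,1,0],[1,1,0,1]] U=[[2,1,0,1],[0,-1,-2,1],[0,0,-2,2],[0,0,0,-1]]

  r1 -= 1·r0 → [0,-1,-2,1]
  r2 -= -2·r0 → [0,-2,-6,4]
  r3 -= 1·r0 → [0,-1,-2,0]
  r2 -= 2·r1 → [0,0,-2,2]
  r3 -= 1·r1 → [0,0,0,-1]
  r3 -= 0·r2 → [0,0,0,-1]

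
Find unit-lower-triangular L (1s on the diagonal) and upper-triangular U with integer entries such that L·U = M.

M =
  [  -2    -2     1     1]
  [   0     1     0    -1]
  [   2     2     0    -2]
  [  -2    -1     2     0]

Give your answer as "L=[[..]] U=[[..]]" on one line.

  row1 -= 0·row0 → [0,1,0,-1]
  row2 -= -1·row0 → [0,0,1,-1]
  row3 -= 1·row0 → [0,1,1,-1]
  row2 -= 0·row1 → [0,0,1,-1]
  row3 -= 1·row1 → [0,0,1,0]
  row3 -= 1·row2 → [0,0,0,1]

L=[[1,0,0,0],[0,1,0,0],[-1,0,1,0],[1,1,1,1]] U=[[-2,-2,1,1],[0,1,0,-1],[0,0,1,-1],[0,0,0,1]]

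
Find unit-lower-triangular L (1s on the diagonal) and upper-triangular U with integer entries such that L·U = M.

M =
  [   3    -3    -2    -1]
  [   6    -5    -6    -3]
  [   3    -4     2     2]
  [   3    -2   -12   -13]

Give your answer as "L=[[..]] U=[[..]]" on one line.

L=[[1,0,0,0],[2,1,0,0],[1,-1,1,0],[1,1,-4,1]] U=[[3,-3,-2,-1],[0,1,-2,-1],[0,0,2,2],[0,0,0,-3]]

  R1 -= 2·R0 → [0,1,-2,-1]
  R2 -= 1·R0 → [0,-1,4,3]
  R3 -= 1·R0 → [0,1,-10,-12]
  R2 -= -1·R1 → [0,0,2,2]
  R3 -= 1·R1 → [0,0,-8,-11]
  R3 -= -4·R2 → [0,0,0,-3]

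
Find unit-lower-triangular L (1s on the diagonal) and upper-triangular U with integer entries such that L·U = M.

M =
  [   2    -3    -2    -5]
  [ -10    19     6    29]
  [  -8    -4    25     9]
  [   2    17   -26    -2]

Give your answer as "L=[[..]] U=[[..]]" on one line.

L=[[1,0,0,0],[-5,1,0,0],[-4,-4,1,0],[1,5,-4,1]] U=[[2,-3,-2,-5],[0,4,-4,4],[0,0,1,5],[0,0,0,3]]

  r1 -= -5·r0 → [0,4,-4,4]
  r2 -= -4·r0 → [0,-16,17,-11]
  r3 -= 1·r0 → [0,20,-24,3]
  r2 -= -4·r1 → [0,0,1,5]
  r3 -= 5·r1 → [0,0,-4,-17]
  r3 -= -4·r2 → [0,0,0,3]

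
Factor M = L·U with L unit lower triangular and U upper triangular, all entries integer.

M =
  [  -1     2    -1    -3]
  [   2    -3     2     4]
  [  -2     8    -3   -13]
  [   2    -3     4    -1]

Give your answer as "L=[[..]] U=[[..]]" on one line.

L=[[1,0,0,0],[-2,1,0,0],[2,4,1,0],[-2,1,-2,1]] U=[[-1,2,-1,-3],[0,1,0,-2],[0,0,-1,1],[0,0,0,-3]]

  r1 -= -2·r0 → [0,1,0,-2]
  r2 -= 2·r0 → [0,4,-1,-7]
  r3 -= -2·r0 → [0,1,2,-7]
  r2 -= 4·r1 → [0,0,-1,1]
  r3 -= 1·r1 → [0,0,2,-5]
  r3 -= -2·r2 → [0,0,0,-3]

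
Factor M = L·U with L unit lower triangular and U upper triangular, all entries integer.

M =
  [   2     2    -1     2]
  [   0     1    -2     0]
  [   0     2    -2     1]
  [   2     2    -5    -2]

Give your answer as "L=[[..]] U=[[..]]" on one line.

L=[[1,0,0,0],[0,1,0,0],[0,2,1,0],[1,0,-2,1]] U=[[2,2,-1,2],[0,1,-2,0],[0,0,2,1],[0,0,0,-2]]

  R1 -= 0·R0 → [0,1,-2,0]
  R2 -= 0·R0 → [0,2,-2,1]
  R3 -= 1·R0 → [0,0,-4,-4]
  R2 -= 2·R1 → [0,0,2,1]
  R3 -= 0·R1 → [0,0,-4,-4]
  R3 -= -2·R2 → [0,0,0,-2]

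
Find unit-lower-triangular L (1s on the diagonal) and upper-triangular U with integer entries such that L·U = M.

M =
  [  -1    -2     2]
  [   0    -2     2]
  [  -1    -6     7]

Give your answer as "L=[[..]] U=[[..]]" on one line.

L=[[1,0,0],[0,1,0],[1,2,1]] U=[[-1,-2,2],[0,-2,2],[0,0,1]]

  R1 -= 0·R0 → [0,-2,2]
  R2 -= 1·R0 → [0,-4,5]
  R2 -= 2·R1 → [0,0,1]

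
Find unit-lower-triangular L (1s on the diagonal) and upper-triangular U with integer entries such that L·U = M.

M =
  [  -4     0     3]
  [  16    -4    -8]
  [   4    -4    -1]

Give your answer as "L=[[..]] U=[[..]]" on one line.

  R1 -= -4·R0 → [0,-4,4]
  R2 -= -1·R0 → [0,-4,2]
  R2 -= 1·R1 → [0,0,-2]

L=[[1,0,0],[-4,1,0],[-1,1,1]] U=[[-4,0,3],[0,-4,4],[0,0,-2]]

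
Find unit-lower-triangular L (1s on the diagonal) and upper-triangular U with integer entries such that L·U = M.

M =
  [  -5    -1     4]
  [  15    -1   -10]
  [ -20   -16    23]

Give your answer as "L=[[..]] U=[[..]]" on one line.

L=[[1,0,0],[-3,1,0],[4,3,1]] U=[[-5,-1,4],[0,-4,2],[0,0,1]]

  r1 -= -3·r0 → [0,-4,2]
  r2 -= 4·r0 → [0,-12,7]
  r2 -= 3·r1 → [0,0,1]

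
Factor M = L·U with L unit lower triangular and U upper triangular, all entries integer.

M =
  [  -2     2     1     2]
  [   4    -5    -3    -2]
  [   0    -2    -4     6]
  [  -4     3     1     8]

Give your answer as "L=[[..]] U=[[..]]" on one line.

L=[[1,0,0,0],[-2,1,0,0],[0,2,1,0],[2,1,0,1]] U=[[-2,2,1,2],[0,-1,-1,2],[0,0,-2,2],[0,0,0,2]]

  r1 -= -2·r0 → [0,-1,-1,2]
  r2 -= 0·r0 → [0,-2,-4,6]
  r3 -= 2·r0 → [0,-1,-1,4]
  r2 -= 2·r1 → [0,0,-2,2]
  r3 -= 1·r1 → [0,0,0,2]
  r3 -= 0·r2 → [0,0,0,2]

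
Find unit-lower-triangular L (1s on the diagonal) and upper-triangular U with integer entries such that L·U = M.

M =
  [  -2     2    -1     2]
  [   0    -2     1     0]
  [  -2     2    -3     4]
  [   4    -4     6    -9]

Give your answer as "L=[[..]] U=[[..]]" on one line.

  R1 -= 0·R0 → [0,-2,1,0]
  R2 -= 1·R0 → [0,0,-2,2]
  R3 -= -2·R0 → [0,0,4,-5]
  R2 -= 0·R1 → [0,0,-2,2]
  R3 -= 0·R1 → [0,0,4,-5]
  R3 -= -2·R2 → [0,0,0,-1]

L=[[1,0,0,0],[0,1,0,0],[1,0,1,0],[-2,0,-2,1]] U=[[-2,2,-1,2],[0,-2,1,0],[0,0,-2,2],[0,0,0,-1]]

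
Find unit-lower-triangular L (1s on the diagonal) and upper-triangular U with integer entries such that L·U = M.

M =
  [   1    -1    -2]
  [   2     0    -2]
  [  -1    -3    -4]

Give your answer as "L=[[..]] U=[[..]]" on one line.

L=[[1,0,0],[2,1,0],[-1,-2,1]] U=[[1,-1,-2],[0,2,2],[0,0,-2]]

  row1 -= 2·row0 → [0,2,2]
  row2 -= -1·row0 → [0,-4,-6]
  row2 -= -2·row1 → [0,0,-2]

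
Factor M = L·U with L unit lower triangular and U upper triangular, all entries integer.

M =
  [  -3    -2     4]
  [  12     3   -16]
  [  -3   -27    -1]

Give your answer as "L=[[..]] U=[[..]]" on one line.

L=[[1,0,0],[-4,1,0],[1,5,1]] U=[[-3,-2,4],[0,-5,0],[0,0,-5]]

  r1 -= -4·r0 → [0,-5,0]
  r2 -= 1·r0 → [0,-25,-5]
  r2 -= 5·r1 → [0,0,-5]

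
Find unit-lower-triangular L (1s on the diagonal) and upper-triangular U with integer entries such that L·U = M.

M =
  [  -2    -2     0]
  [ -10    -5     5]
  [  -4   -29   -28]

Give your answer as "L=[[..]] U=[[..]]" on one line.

  R1 -= 5·R0 → [0,5,5]
  R2 -= 2·R0 → [0,-25,-28]
  R2 -= -5·R1 → [0,0,-3]

L=[[1,0,0],[5,1,0],[2,-5,1]] U=[[-2,-2,0],[0,5,5],[0,0,-3]]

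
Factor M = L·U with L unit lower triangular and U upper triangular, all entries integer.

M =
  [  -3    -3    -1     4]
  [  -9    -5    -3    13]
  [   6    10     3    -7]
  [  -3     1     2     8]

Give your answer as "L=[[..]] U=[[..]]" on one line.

  row1 -= 3·row0 → [0,4,0,1]
  row2 -= -2·row0 → [0,4,1,1]
  row3 -= 1·row0 → [0,4,3,4]
  row2 -= 1·row1 → [0,0,1,0]
  row3 -= 1·row1 → [0,0,3,3]
  row3 -= 3·row2 → [0,0,0,3]

L=[[1,0,0,0],[3,1,0,0],[-2,1,1,0],[1,1,3,1]] U=[[-3,-3,-1,4],[0,4,0,1],[0,0,1,0],[0,0,0,3]]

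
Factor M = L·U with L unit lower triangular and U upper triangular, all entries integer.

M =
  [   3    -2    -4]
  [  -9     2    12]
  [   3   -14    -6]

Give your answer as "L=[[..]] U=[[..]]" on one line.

L=[[1,0,0],[-3,1,0],[1,3,1]] U=[[3,-2,-4],[0,-4,0],[0,0,-2]]

  R1 -= -3·R0 → [0,-4,0]
  R2 -= 1·R0 → [0,-12,-2]
  R2 -= 3·R1 → [0,0,-2]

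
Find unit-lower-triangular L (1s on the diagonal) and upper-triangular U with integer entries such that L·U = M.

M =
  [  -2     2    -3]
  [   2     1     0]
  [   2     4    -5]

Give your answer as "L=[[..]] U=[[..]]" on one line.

  r1 -= -1·r0 → [0,3,-3]
  r2 -= -1·r0 → [0,6,-8]
  r2 -= 2·r1 → [0,0,-2]

L=[[1,0,0],[-1,1,0],[-1,2,1]] U=[[-2,2,-3],[0,3,-3],[0,0,-2]]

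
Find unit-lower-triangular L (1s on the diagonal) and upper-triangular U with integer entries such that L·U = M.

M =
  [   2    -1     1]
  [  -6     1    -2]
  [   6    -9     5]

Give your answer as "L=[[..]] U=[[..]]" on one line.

L=[[1,0,0],[-3,1,0],[3,3,1]] U=[[2,-1,1],[0,-2,1],[0,0,-1]]

  r1 -= -3·r0 → [0,-2,1]
  r2 -= 3·r0 → [0,-6,2]
  r2 -= 3·r1 → [0,0,-1]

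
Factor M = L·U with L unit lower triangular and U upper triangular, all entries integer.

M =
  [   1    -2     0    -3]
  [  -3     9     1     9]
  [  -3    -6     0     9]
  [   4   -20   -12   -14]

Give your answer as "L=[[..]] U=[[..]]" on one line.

  R1 -= -3·R0 → [0,3,1,0]
  R2 -= -3·R0 → [0,-12,0,0]
  R3 -= 4·R0 → [0,-12,-12,-2]
  R2 -= -4·R1 → [0,0,4,0]
  R3 -= -4·R1 → [0,0,-8,-2]
  R3 -= -2·R2 → [0,0,0,-2]

L=[[1,0,0,0],[-3,1,0,0],[-3,-4,1,0],[4,-4,-2,1]] U=[[1,-2,0,-3],[0,3,1,0],[0,0,4,0],[0,0,0,-2]]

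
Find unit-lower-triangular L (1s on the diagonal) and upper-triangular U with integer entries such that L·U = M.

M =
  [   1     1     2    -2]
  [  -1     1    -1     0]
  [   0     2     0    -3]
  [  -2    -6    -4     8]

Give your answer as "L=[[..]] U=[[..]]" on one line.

  row1 -= -1·row0 → [0,2,1,-2]
  row2 -= 0·row0 → [0,2,0,-3]
  row3 -= -2·row0 → [0,-4,0,4]
  row2 -= 1·row1 → [0,0,-1,-1]
  row3 -= -2·row1 → [0,0,2,0]
  row3 -= -2·row2 → [0,0,0,-2]

L=[[1,0,0,0],[-1,1,0,0],[0,1,1,0],[-2,-2,-2,1]] U=[[1,1,2,-2],[0,2,1,-2],[0,0,-1,-1],[0,0,0,-2]]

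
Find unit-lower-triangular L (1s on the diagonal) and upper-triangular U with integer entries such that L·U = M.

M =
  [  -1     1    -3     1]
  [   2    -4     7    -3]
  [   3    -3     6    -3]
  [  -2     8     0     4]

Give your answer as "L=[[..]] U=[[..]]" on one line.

L=[[1,0,0,0],[-2,1,0,0],[-3,0,1,0],[2,-3,-3,1]] U=[[-1,1,-3,1],[0,-2,1,-1],[0,0,-3,0],[0,0,0,-1]]

  r1 -= -2·r0 → [0,-2,1,-1]
  r2 -= -3·r0 → [0,0,-3,0]
  r3 -= 2·r0 → [0,6,6,2]
  r2 -= 0·r1 → [0,0,-3,0]
  r3 -= -3·r1 → [0,0,9,-1]
  r3 -= -3·r2 → [0,0,0,-1]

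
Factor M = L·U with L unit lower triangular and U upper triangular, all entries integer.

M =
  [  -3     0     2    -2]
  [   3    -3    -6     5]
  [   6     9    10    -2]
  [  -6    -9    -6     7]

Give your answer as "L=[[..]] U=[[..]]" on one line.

  row1 -= -1·row0 → [0,-3,-4,3]
  row2 -= -2·row0 → [0,9,14,-6]
  row3 -= 2·row0 → [0,-9,-10,11]
  row2 -= -3·row1 → [0,0,2,3]
  row3 -= 3·row1 → [0,0,2,2]
  row3 -= 1·row2 → [0,0,0,-1]

L=[[1,0,0,0],[-1,1,0,0],[-2,-3,1,0],[2,3,1,1]] U=[[-3,0,2,-2],[0,-3,-4,3],[0,0,2,3],[0,0,0,-1]]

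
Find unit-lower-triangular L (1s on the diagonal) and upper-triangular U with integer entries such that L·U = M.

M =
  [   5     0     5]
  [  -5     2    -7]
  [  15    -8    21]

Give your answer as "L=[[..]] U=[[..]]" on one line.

L=[[1,0,0],[-1,1,0],[3,-4,1]] U=[[5,0,5],[0,2,-2],[0,0,-2]]

  r1 -= -1·r0 → [0,2,-2]
  r2 -= 3·r0 → [0,-8,6]
  r2 -= -4·r1 → [0,0,-2]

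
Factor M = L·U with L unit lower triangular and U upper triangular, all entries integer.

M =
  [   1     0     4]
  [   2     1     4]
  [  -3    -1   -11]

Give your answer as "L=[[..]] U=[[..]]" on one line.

  r1 -= 2·r0 → [0,1,-4]
  r2 -= -3·r0 → [0,-1,1]
  r2 -= -1·r1 → [0,0,-3]

L=[[1,0,0],[2,1,0],[-3,-1,1]] U=[[1,0,4],[0,1,-4],[0,0,-3]]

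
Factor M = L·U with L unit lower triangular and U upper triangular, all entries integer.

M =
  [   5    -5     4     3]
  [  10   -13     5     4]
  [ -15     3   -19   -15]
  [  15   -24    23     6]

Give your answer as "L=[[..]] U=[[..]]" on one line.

  r1 -= 2·r0 → [0,-3,-3,-2]
  r2 -= -3·r0 → [0,-12,-7,-6]
  r3 -= 3·r0 → [0,-9,11,-3]
  r2 -= 4·r1 → [0,0,5,2]
  r3 -= 3·r1 → [0,0,20,3]
  r3 -= 4·r2 → [0,0,0,-5]

L=[[1,0,0,0],[2,1,0,0],[-3,4,1,0],[3,3,4,1]] U=[[5,-5,4,3],[0,-3,-3,-2],[0,0,5,2],[0,0,0,-5]]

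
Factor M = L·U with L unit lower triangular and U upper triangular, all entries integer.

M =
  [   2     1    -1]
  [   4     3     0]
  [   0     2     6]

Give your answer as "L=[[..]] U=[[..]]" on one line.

  r1 -= 2·r0 → [0,1,2]
  r2 -= 0·r0 → [0,2,6]
  r2 -= 2·r1 → [0,0,2]

L=[[1,0,0],[2,1,0],[0,2,1]] U=[[2,1,-1],[0,1,2],[0,0,2]]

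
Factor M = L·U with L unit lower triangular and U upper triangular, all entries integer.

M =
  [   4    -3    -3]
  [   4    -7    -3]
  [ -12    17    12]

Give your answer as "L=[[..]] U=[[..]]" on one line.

  r1 -= 1·r0 → [0,-4,0]
  r2 -= -3·r0 → [0,8,3]
  r2 -= -2·r1 → [0,0,3]

L=[[1,0,0],[1,1,0],[-3,-2,1]] U=[[4,-3,-3],[0,-4,0],[0,0,3]]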